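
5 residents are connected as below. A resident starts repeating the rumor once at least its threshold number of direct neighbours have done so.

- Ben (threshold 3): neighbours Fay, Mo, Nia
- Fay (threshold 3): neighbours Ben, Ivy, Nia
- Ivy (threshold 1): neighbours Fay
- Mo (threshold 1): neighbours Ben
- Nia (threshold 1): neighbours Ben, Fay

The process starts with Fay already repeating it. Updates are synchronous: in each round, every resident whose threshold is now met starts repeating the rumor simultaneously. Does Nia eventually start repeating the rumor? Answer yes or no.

Round 1 — Fay starts repeating the rumor (initial).
Round 2 — checking thresholds:
  Ben: 1 of 3 neighbours < 3, not yet.
  Ivy: 1 of 1 neighbours ≥ 1, starts repeating the rumor.
  Nia: 1 of 2 neighbours ≥ 1, starts repeating the rumor.
Round 3 — no new spreads; cascade stops.

yes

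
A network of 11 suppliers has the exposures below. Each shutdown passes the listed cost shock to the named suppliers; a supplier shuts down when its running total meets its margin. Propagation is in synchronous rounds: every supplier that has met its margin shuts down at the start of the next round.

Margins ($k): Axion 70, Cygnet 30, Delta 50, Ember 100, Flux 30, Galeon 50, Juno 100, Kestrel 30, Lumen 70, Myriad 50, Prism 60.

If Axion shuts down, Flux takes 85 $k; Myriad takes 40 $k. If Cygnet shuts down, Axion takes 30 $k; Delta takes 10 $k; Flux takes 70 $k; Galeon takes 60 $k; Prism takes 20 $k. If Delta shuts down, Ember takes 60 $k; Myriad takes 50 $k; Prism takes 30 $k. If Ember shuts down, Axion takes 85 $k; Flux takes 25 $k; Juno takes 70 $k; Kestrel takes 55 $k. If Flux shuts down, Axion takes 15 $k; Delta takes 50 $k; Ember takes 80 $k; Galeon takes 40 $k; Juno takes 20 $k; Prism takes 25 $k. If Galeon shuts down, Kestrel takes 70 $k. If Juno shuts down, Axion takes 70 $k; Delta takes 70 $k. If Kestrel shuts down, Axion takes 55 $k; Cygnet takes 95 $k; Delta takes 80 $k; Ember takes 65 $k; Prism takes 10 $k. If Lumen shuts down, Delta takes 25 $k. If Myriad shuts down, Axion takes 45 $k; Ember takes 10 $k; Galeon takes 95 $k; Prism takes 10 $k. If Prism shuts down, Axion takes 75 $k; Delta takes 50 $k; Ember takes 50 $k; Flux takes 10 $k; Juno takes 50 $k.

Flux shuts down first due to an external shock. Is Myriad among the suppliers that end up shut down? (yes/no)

yes

Round 1 — Flux shuts down (initial).
  Axion: +15 → 15 < 70
  Delta: +50 → 50 ≥ 50
  Ember: +80 → 80 < 100
  Galeon: +40 → 40 < 50
  Juno: +20 → 20 < 100
  Prism: +25 → 25 < 60
Round 2 — Delta shuts down.
  Ember: +60 → 140 ≥ 100
  Myriad: +50 → 50 ≥ 50
  Prism: +30 → 55 < 60
Round 3 — Ember, Myriad shut down.
  Axion: +85+45 → 145 ≥ 70
  Galeon: +95 → 135 ≥ 50
  Juno: +70 → 90 < 100
  Kestrel: +55 → 55 ≥ 30
  Prism: +10 → 65 ≥ 60
Round 4 — Axion, Galeon, Kestrel, Prism shut down.
  Cygnet: +95 → 95 ≥ 30
  Juno: +50 → 140 ≥ 100
Round 5 — Cygnet, Juno shut down.
No further shutdowns.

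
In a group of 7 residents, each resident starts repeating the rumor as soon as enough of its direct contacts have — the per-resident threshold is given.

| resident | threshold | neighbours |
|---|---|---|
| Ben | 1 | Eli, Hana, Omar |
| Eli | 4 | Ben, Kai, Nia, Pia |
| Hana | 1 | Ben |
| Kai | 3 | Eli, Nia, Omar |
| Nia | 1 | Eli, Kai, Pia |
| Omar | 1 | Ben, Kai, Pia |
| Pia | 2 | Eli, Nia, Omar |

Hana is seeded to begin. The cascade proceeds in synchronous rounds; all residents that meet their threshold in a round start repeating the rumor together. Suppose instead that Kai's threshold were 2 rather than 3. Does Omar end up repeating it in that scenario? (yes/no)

yes

With Kai's threshold at 2:
Round 1 — Hana starts repeating the rumor (initial).
Round 2 — checking thresholds:
  Ben: 1 of 3 neighbours ≥ 1, starts repeating the rumor.
Round 3 — checking thresholds:
  Eli: 1 of 4 neighbours < 4, holds.
  Omar: 1 of 3 neighbours ≥ 1, starts repeating the rumor.
Round 4 — no new spreads; cascade stops.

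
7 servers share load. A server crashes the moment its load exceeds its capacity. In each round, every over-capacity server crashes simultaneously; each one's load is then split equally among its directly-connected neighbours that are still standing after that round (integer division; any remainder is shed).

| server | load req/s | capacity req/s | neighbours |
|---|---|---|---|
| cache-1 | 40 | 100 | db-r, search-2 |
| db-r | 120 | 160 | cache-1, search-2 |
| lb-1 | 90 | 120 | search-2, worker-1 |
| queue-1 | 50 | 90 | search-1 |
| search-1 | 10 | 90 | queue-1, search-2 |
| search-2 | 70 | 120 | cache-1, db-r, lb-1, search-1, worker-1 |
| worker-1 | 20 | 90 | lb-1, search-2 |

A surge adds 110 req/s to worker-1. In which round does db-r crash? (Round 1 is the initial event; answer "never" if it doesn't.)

3

Round 1 — worker-1 at 130 > 90. worker-1 crashes.
  worker-1 sheds 130 req/s to lb-1, search-2: 65 each.
    lb-1: 90+65 = 155 > 120
    search-2: 70+65 = 135 > 120
Round 2 — lb-1, search-2 crash.
  lb-1 sheds 155 req/s: no online neighbours, lost.
  search-2 sheds 135 req/s to cache-1, db-r, search-1: 45 each.
    cache-1: 40+45 = 85 ≤ 100
    db-r: 120+45 = 165 > 160
    search-1: 10+45 = 55 ≤ 90
Round 3 — db-r crashes.
  db-r sheds 165 req/s to cache-1: 165 each.
    cache-1: 85+165 = 250 > 100
Round 4 — cache-1 crashes.
  cache-1 sheds 250 req/s: no online neighbours, lost.
No further crashes.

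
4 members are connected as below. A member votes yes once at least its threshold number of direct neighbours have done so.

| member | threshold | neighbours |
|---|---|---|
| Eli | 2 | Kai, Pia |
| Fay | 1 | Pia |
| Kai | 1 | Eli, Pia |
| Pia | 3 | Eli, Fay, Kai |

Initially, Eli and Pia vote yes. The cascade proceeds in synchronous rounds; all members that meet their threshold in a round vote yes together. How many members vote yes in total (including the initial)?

4

Round 1 — Eli, Pia vote yes (initial).
Round 2 — checking thresholds:
  Fay: 1 of 1 neighbours ≥ 1, votes yes.
  Kai: 2 of 2 neighbours ≥ 1, votes yes.
Round 3 — no new yes votes; cascade stops.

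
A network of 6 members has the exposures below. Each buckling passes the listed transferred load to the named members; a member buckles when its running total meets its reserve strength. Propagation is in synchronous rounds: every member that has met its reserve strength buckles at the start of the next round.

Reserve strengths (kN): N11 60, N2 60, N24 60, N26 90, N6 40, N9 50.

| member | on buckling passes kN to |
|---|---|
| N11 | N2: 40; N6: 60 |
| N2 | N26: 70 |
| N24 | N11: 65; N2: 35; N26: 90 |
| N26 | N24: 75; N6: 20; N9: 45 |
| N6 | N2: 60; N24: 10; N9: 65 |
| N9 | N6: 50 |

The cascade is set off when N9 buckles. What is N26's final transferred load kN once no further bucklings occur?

70

Round 1 — N9 buckles (initial).
  N6: +50 → 50 ≥ 40
Round 2 — N6 buckles.
  N2: +60 → 60 ≥ 60
  N24: +10 → 10 < 60
Round 3 — N2 buckles.
  N26: +70 → 70 < 90
No further bucklings.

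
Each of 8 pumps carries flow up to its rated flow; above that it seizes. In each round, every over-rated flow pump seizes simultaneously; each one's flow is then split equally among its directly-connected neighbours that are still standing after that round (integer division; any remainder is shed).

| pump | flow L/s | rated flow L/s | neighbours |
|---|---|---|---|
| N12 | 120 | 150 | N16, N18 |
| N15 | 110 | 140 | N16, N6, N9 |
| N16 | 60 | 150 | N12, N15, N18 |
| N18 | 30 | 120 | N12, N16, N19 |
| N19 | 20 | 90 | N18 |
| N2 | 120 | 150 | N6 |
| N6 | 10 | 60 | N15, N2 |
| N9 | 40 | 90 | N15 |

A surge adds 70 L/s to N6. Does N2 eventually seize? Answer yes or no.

Round 1 — N6 at 80 > 60. N6 seizes.
  N6 sheds 80 L/s to N15, N2: 40 each.
    N15: 110+40 = 150 > 140
    N2: 120+40 = 160 > 150
Round 2 — N15, N2 seize.
  N15 sheds 150 L/s to N16, N9: 75 each.
    N16: 60+75 = 135 ≤ 150
    N9: 40+75 = 115 > 90
  N2 sheds 160 L/s: no online neighbours, lost.
Round 3 — N9 seizes.
  N9 sheds 115 L/s: no online neighbours, lost.
No further seizures.

yes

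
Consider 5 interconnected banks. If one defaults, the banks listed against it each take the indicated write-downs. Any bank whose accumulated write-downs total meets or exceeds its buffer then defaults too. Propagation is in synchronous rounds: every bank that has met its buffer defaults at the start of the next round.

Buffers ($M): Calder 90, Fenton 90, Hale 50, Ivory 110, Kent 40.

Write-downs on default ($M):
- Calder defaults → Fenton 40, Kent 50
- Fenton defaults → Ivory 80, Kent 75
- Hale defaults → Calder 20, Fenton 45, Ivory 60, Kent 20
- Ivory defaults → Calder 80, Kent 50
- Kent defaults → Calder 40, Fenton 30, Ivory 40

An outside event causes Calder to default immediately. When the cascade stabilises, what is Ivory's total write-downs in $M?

40

Round 1 — Calder defaults (initial).
  Fenton: +40 → 40 < 90
  Kent: +50 → 50 ≥ 40
Round 2 — Kent defaults.
  Fenton: +30 → 70 < 90
  Ivory: +40 → 40 < 110
No further defaults.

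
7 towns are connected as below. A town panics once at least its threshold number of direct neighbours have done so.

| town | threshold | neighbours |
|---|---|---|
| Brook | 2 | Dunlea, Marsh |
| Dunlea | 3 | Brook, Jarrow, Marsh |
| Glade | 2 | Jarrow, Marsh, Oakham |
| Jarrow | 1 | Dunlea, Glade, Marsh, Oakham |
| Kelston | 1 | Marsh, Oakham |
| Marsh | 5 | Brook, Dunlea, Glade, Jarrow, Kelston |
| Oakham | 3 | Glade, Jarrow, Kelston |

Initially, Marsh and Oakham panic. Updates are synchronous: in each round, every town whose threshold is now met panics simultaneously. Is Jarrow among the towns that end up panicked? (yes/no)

yes

Round 1 — Marsh, Oakham panic (initial).
Round 2 — checking thresholds:
  Brook: 1 of 2 neighbours < 2, below threshold.
  Dunlea: 1 of 3 neighbours < 3, below threshold.
  Glade: 2 of 3 neighbours ≥ 2, panics.
  Jarrow: 2 of 4 neighbours ≥ 1, panics.
  Kelston: 2 of 2 neighbours ≥ 1, panics.
Round 3 — no new panics; cascade stops.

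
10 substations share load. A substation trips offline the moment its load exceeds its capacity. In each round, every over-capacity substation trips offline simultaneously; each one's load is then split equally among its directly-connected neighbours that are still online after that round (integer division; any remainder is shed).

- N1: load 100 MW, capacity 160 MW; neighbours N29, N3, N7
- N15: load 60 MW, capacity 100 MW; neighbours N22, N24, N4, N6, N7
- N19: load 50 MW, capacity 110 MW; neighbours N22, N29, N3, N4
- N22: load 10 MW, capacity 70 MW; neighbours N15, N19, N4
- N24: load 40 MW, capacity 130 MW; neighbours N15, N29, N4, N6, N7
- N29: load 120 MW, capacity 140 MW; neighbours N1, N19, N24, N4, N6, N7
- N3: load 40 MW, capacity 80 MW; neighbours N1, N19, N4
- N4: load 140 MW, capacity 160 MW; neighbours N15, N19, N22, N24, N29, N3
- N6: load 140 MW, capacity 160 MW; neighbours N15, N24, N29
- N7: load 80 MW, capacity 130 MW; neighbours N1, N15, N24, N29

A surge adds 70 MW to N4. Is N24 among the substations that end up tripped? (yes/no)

Round 1 — N4 at 210 > 160. N4 trips offline.
  N4 sheds 210 MW to N15, N19, N22, N24, N29, N3: 35 each.
    N15: 60+35 = 95 ≤ 100
    N19: 50+35 = 85 ≤ 110
    N22: 10+35 = 45 ≤ 70
    N24: 40+35 = 75 ≤ 130
    N29: 120+35 = 155 > 140
    N3: 40+35 = 75 ≤ 80
Round 2 — N29 trips offline.
  N29 sheds 155 MW to N1, N19, N24, N6, N7: 31 each.
    N1: 100+31 = 131 ≤ 160
    N19: 85+31 = 116 > 110
    N24: 75+31 = 106 ≤ 130
    N6: 140+31 = 171 > 160
    N7: 80+31 = 111 ≤ 130
Round 3 — N19, N6 trip offline.
  N19 sheds 116 MW to N22, N3: 58 each.
    N22: 45+58 = 103 > 70
    N3: 75+58 = 133 > 80
  N6 sheds 171 MW to N15, N24: 85 each (1 lost).
    N15: 95+85 = 180 > 100
    N24: 106+85 = 191 > 130
Round 4 — N15, N22, N24, N3 trip offline.
  N15 sheds 180 MW to N7: 180 each.
    N7: 111+180 = 291 > 130
  N22 sheds 103 MW: no online neighbours, lost.
  N24 sheds 191 MW to N7: 191 each.
    N7: 291+191 = 482 > 130
  N3 sheds 133 MW to N1: 133 each.
    N1: 131+133 = 264 > 160
Round 5 — N1, N7 trip offline.
  N1 sheds 264 MW: no online neighbours, lost.
  N7 sheds 482 MW: no online neighbours, lost.
No further trips.

yes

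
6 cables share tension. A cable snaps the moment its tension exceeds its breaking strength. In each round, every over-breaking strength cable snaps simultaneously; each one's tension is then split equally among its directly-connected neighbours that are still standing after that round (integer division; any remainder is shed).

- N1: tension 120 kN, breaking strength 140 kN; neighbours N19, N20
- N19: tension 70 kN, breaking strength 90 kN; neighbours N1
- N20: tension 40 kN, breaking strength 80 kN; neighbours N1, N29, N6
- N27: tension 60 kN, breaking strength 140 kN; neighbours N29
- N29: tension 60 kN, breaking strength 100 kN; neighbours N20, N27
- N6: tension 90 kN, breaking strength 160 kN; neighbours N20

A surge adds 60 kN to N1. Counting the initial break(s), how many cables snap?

5

Round 1 — N1 at 180 > 140. N1 snaps.
  N1 sheds 180 kN to N19, N20: 90 each.
    N19: 70+90 = 160 > 90
    N20: 40+90 = 130 > 80
Round 2 — N19, N20 snap.
  N19 sheds 160 kN: no online neighbours, lost.
  N20 sheds 130 kN to N29, N6: 65 each.
    N29: 60+65 = 125 > 100
    N6: 90+65 = 155 ≤ 160
Round 3 — N29 snaps.
  N29 sheds 125 kN to N27: 125 each.
    N27: 60+125 = 185 > 140
Round 4 — N27 snaps.
  N27 sheds 185 kN: no online neighbours, lost.
No further breaks.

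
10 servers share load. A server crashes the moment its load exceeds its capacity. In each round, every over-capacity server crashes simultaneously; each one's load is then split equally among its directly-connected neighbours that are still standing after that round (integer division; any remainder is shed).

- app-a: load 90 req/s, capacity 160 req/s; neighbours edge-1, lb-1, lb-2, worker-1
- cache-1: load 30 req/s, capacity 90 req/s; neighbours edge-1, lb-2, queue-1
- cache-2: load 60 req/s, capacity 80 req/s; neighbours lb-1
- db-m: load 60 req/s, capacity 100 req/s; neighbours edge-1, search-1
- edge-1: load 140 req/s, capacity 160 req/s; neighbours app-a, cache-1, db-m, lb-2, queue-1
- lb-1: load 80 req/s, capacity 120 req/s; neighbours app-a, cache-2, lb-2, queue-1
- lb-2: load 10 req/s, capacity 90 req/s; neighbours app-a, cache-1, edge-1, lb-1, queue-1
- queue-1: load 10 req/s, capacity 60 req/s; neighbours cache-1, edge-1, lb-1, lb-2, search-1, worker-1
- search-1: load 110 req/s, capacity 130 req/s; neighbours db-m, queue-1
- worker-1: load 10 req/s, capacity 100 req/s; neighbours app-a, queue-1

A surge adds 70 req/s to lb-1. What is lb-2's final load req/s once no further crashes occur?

47

Round 1 — lb-1 at 150 > 120. lb-1 crashes.
  lb-1 sheds 150 req/s to app-a, cache-2, lb-2, queue-1: 37 each (2 lost).
    app-a: 90+37 = 127 ≤ 160
    cache-2: 60+37 = 97 > 80
    lb-2: 10+37 = 47 ≤ 90
    queue-1: 10+37 = 47 ≤ 60
Round 2 — cache-2 crashes.
  cache-2 sheds 97 req/s: no online neighbours, lost.
No further crashes.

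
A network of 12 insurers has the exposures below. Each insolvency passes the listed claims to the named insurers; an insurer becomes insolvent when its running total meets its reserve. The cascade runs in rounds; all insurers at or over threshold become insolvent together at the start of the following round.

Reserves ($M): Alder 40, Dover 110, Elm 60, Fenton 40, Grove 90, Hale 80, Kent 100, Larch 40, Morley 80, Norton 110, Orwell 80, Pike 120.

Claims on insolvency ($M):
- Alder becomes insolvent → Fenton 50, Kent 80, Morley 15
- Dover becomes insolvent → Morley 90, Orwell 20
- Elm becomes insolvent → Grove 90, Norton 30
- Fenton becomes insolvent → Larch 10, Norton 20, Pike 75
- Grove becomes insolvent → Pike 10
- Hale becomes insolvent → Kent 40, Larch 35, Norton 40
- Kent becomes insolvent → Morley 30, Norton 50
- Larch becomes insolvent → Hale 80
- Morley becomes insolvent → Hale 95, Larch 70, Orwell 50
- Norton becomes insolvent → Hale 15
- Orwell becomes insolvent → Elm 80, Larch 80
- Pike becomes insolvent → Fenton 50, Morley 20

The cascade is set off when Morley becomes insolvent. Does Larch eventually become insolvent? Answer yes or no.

yes

Round 1 — Morley becomes insolvent (initial).
  Hale: +95 → 95 ≥ 80
  Larch: +70 → 70 ≥ 40
  Orwell: +50 → 50 < 80
Round 2 — Hale, Larch become insolvent.
  Kent: +40 → 40 < 100
  Norton: +40 → 40 < 110
No further insolvencies.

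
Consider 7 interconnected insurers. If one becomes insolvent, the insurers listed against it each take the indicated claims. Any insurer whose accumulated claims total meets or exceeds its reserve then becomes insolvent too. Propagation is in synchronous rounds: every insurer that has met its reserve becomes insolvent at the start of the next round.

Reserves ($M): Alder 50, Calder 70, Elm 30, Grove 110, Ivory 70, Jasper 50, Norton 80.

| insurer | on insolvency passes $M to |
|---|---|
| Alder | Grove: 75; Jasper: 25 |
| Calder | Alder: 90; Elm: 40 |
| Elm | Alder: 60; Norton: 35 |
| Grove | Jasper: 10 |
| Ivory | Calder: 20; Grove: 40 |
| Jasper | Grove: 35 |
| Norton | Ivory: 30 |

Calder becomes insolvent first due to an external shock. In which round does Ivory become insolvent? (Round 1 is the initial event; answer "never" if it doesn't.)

Round 1 — Calder becomes insolvent (initial).
  Alder: +90 → 90 ≥ 50
  Elm: +40 → 40 ≥ 30
Round 2 — Alder, Elm become insolvent.
  Grove: +75 → 75 < 110
  Jasper: +25 → 25 < 50
  Norton: +35 → 35 < 80
No further insolvencies.

never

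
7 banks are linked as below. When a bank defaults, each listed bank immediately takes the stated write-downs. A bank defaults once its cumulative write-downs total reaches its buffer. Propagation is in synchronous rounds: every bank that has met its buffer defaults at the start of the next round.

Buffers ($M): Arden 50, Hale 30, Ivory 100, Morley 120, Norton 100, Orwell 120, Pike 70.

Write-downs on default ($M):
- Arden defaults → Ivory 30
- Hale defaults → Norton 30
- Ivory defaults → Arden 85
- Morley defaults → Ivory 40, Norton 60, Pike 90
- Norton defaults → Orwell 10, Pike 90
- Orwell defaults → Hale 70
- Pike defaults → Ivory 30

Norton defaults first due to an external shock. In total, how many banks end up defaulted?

Round 1 — Norton defaults (initial).
  Orwell: +10 → 10 < 120
  Pike: +90 → 90 ≥ 70
Round 2 — Pike defaults.
  Ivory: +30 → 30 < 100
No further defaults.

2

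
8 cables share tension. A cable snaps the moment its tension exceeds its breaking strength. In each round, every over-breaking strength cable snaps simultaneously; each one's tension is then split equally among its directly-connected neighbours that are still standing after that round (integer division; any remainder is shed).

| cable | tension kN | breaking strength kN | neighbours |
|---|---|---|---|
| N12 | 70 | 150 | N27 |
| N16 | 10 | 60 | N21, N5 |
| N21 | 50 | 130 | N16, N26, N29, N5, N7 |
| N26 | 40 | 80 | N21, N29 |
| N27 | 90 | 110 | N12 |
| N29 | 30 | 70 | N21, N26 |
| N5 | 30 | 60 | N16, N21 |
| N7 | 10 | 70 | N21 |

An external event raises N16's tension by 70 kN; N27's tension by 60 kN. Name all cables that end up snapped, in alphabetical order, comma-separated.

N12, N16, N21, N26, N27, N29, N5

Round 1 — N16 at 80 > 60; N27 at 150 > 110. N16, N27 snap.
  N16 sheds 80 kN to N21, N5: 40 each.
    N21: 50+40 = 90 ≤ 130
    N5: 30+40 = 70 > 60
  N27 sheds 150 kN to N12: 150 each.
    N12: 70+150 = 220 > 150
Round 2 — N12, N5 snap.
  N12 sheds 220 kN: no online neighbours, lost.
  N5 sheds 70 kN to N21: 70 each.
    N21: 90+70 = 160 > 130
Round 3 — N21 snaps.
  N21 sheds 160 kN to N26, N29, N7: 53 each (1 lost).
    N26: 40+53 = 93 > 80
    N29: 30+53 = 83 > 70
    N7: 10+53 = 63 ≤ 70
Round 4 — N26, N29 snap.
  N26 sheds 93 kN: no online neighbours, lost.
  N29 sheds 83 kN: no online neighbours, lost.
No further breaks.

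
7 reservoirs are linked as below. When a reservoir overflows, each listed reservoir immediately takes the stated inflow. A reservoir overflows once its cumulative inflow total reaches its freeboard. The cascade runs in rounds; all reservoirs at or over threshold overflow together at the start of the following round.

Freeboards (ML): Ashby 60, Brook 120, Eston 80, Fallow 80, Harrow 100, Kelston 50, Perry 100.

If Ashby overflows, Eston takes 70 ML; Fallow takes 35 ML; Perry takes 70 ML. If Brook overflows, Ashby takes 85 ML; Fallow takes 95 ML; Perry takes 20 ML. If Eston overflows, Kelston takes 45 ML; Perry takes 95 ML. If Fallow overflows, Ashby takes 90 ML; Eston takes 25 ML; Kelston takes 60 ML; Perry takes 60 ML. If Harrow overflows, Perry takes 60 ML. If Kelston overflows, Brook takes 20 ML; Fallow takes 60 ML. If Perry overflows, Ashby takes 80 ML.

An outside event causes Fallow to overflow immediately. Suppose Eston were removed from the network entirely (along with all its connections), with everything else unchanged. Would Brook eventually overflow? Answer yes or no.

no

With Eston removed:
Round 1 — Fallow overflows (initial).
  Ashby: +90 → 90 ≥ 60
  Kelston: +60 → 60 ≥ 50
  Perry: +60 → 60 < 100
Round 2 — Ashby, Kelston overflow.
  Brook: +20 → 20 < 120
  Perry: +70 → 130 ≥ 100
Round 3 — Perry overflows.
No further overflows.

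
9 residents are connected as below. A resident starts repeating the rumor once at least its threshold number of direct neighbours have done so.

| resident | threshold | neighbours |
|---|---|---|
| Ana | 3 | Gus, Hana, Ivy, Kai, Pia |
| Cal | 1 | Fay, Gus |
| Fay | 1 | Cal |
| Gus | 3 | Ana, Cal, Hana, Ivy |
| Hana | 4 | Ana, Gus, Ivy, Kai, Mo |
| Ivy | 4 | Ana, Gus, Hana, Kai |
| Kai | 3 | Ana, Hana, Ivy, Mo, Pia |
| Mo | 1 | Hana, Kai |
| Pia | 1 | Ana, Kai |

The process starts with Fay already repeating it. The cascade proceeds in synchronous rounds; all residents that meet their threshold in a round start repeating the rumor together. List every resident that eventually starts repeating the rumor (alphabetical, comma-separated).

Round 1 — Fay starts repeating the rumor (initial).
Round 2 — checking thresholds:
  Cal: 1 of 2 neighbours ≥ 1, starts repeating the rumor.
Round 3 — no new spreads; cascade stops.

Cal, Fay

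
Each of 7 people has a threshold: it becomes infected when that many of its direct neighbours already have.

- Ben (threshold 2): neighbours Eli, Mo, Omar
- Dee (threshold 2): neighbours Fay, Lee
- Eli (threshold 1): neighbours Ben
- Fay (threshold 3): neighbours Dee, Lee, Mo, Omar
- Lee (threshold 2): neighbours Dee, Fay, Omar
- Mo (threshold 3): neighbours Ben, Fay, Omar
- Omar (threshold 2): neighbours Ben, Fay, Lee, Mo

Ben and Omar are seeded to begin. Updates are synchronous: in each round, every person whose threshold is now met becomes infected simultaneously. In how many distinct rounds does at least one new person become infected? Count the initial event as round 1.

Round 1 — Ben, Omar become infected (initial).
Round 2 — checking thresholds:
  Eli: 1 of 1 neighbours ≥ 1, becomes infected.
  Fay: 1 of 4 neighbours < 3, holds.
  Lee: 1 of 3 neighbours < 2, holds.
  Mo: 2 of 3 neighbours < 3, holds.
Round 3 — no new infections; cascade stops.

2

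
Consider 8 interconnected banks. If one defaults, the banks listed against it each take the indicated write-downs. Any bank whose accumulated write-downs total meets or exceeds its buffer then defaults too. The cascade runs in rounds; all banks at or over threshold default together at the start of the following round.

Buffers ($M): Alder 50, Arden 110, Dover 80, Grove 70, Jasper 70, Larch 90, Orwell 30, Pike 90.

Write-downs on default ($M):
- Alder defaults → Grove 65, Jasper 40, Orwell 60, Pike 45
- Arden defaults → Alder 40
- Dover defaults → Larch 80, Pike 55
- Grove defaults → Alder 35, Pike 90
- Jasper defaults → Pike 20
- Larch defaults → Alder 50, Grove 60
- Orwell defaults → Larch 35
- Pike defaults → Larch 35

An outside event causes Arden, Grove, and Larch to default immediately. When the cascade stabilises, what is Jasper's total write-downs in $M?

40

Round 1 — Arden, Grove, Larch default (initial).
  Alder: +40+35+50 → 125 ≥ 50
  Pike: +90 → 90 ≥ 90
Round 2 — Alder, Pike default.
  Jasper: +40 → 40 < 70
  Orwell: +60 → 60 ≥ 30
Round 3 — Orwell defaults.
No further defaults.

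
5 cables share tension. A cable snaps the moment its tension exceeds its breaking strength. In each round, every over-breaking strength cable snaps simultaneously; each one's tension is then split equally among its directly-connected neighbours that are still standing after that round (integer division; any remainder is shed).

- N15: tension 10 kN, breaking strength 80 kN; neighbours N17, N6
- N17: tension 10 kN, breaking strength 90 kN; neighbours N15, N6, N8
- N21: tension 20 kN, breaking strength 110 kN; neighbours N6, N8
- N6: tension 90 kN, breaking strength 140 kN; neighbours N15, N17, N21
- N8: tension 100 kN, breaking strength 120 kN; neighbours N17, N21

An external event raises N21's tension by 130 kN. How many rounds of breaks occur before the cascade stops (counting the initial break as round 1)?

Round 1 — N21 at 150 > 110. N21 snaps.
  N21 sheds 150 kN to N6, N8: 75 each.
    N6: 90+75 = 165 > 140
    N8: 100+75 = 175 > 120
Round 2 — N6, N8 snap.
  N6 sheds 165 kN to N15, N17: 82 each (1 lost).
    N15: 10+82 = 92 > 80
    N17: 10+82 = 92 > 90
  N8 sheds 175 kN to N17: 175 each.
    N17: 92+175 = 267 > 90
Round 3 — N15, N17 snap.
  N15 sheds 92 kN: no online neighbours, lost.
  N17 sheds 267 kN: no online neighbours, lost.
No further breaks.

3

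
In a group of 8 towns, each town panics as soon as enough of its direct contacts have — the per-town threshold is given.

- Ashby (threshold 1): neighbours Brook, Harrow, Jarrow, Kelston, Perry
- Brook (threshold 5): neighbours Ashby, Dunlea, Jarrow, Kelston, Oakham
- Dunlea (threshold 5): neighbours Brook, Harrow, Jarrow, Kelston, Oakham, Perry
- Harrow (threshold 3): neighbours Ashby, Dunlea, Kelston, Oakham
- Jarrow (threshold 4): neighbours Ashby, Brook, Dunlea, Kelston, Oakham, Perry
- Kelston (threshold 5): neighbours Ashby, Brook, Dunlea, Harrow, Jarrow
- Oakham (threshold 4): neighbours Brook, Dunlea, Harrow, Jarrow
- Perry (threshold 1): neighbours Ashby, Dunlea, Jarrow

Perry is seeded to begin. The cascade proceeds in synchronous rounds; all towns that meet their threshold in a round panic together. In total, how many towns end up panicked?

Round 1 — Perry panics (initial).
Round 2 — checking thresholds:
  Ashby: 1 of 5 neighbours ≥ 1, panics.
  Dunlea: 1 of 6 neighbours < 5, not yet.
  Jarrow: 1 of 6 neighbours < 4, not yet.
Round 3 — no new panics; cascade stops.

2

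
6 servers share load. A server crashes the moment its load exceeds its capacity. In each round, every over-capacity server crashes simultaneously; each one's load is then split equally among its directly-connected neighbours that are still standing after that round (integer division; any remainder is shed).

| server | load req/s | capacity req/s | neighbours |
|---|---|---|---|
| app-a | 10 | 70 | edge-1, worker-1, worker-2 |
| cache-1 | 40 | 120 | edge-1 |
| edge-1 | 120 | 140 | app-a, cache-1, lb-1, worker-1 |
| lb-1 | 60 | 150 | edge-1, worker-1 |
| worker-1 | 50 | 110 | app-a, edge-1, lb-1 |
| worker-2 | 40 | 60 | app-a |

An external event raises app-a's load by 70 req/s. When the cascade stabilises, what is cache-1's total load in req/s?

Round 1 — app-a at 80 > 70. app-a crashes.
  app-a sheds 80 req/s to edge-1, worker-1, worker-2: 26 each (2 lost).
    edge-1: 120+26 = 146 > 140
    worker-1: 50+26 = 76 ≤ 110
    worker-2: 40+26 = 66 > 60
Round 2 — edge-1, worker-2 crash.
  edge-1 sheds 146 req/s to cache-1, lb-1, worker-1: 48 each (2 lost).
    cache-1: 40+48 = 88 ≤ 120
    lb-1: 60+48 = 108 ≤ 150
    worker-1: 76+48 = 124 > 110
  worker-2 sheds 66 req/s: no online neighbours, lost.
Round 3 — worker-1 crashes.
  worker-1 sheds 124 req/s to lb-1: 124 each.
    lb-1: 108+124 = 232 > 150
Round 4 — lb-1 crashes.
  lb-1 sheds 232 req/s: no online neighbours, lost.
No further crashes.

88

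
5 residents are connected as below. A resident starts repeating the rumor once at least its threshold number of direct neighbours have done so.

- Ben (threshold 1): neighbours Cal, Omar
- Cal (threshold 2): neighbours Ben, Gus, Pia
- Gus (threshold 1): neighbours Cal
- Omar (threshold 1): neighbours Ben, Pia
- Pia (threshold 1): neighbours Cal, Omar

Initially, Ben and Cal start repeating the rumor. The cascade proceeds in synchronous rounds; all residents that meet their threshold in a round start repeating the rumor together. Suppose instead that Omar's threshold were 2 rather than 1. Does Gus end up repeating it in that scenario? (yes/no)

yes

With Omar's threshold at 2:
Round 1 — Ben, Cal start repeating the rumor (initial).
Round 2 — checking thresholds:
  Gus: 1 of 1 neighbours ≥ 1, starts repeating the rumor.
  Omar: 1 of 2 neighbours < 2, not yet.
  Pia: 1 of 2 neighbours ≥ 1, starts repeating the rumor.
Round 3 — checking thresholds:
  Omar: 2 of 2 neighbours ≥ 2, starts repeating the rumor.
Round 4 — no new spreads; cascade stops.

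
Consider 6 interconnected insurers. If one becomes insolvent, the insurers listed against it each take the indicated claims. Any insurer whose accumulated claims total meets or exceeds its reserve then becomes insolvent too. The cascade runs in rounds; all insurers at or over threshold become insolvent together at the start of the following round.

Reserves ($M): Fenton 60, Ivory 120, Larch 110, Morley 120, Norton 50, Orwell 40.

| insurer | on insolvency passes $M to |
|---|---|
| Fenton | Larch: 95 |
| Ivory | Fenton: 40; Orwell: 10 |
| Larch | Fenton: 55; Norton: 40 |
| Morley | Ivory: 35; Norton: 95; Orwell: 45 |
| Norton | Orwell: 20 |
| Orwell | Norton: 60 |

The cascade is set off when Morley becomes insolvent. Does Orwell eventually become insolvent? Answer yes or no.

Round 1 — Morley becomes insolvent (initial).
  Ivory: +35 → 35 < 120
  Norton: +95 → 95 ≥ 50
  Orwell: +45 → 45 ≥ 40
Round 2 — Norton, Orwell become insolvent.
No further insolvencies.

yes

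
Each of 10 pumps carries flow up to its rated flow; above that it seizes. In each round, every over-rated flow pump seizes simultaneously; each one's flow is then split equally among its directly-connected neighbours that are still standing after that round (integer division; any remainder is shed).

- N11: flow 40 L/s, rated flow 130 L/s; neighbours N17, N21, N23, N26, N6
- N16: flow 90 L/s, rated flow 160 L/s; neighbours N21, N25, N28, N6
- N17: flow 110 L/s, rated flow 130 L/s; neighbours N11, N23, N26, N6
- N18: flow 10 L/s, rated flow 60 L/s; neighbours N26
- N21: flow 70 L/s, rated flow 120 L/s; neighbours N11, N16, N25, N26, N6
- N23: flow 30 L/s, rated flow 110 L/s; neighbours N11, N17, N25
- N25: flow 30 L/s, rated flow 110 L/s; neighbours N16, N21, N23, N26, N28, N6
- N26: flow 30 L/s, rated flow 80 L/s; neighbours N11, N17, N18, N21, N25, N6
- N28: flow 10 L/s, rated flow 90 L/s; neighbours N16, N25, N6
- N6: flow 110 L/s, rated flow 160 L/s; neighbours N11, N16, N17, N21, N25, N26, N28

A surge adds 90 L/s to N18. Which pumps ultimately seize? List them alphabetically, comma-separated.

Round 1 — N18 at 100 > 60. N18 seizes.
  N18 sheds 100 L/s to N26: 100 each.
    N26: 30+100 = 130 > 80
Round 2 — N26 seizes.
  N26 sheds 130 L/s to N11, N17, N21, N25, N6: 26 each.
    N11: 40+26 = 66 ≤ 130
    N17: 110+26 = 136 > 130
    N21: 70+26 = 96 ≤ 120
    N25: 30+26 = 56 ≤ 110
    N6: 110+26 = 136 ≤ 160
Round 3 — N17 seizes.
  N17 sheds 136 L/s to N11, N23, N6: 45 each (1 lost).
    N11: 66+45 = 111 ≤ 130
    N23: 30+45 = 75 ≤ 110
    N6: 136+45 = 181 > 160
Round 4 — N6 seizes.
  N6 sheds 181 L/s to N11, N16, N21, N25, N28: 36 each (1 lost).
    N11: 111+36 = 147 > 130
    N16: 90+36 = 126 ≤ 160
    N21: 96+36 = 132 > 120
    N25: 56+36 = 92 ≤ 110
    N28: 10+36 = 46 ≤ 90
Round 5 — N11, N21 seize.
  N11 sheds 147 L/s to N23: 147 each.
    N23: 75+147 = 222 > 110
  N21 sheds 132 L/s to N16, N25: 66 each.
    N16: 126+66 = 192 > 160
    N25: 92+66 = 158 > 110
Round 6 — N16, N23, N25 seize.
  N16 sheds 192 L/s to N28: 192 each.
    N28: 46+192 = 238 > 90
  N23 sheds 222 L/s: no online neighbours, lost.
  N25 sheds 158 L/s to N28: 158 each.
    N28: 238+158 = 396 > 90
Round 7 — N28 seizes.
  N28 sheds 396 L/s: no online neighbours, lost.
No further seizures.

N11, N16, N17, N18, N21, N23, N25, N26, N28, N6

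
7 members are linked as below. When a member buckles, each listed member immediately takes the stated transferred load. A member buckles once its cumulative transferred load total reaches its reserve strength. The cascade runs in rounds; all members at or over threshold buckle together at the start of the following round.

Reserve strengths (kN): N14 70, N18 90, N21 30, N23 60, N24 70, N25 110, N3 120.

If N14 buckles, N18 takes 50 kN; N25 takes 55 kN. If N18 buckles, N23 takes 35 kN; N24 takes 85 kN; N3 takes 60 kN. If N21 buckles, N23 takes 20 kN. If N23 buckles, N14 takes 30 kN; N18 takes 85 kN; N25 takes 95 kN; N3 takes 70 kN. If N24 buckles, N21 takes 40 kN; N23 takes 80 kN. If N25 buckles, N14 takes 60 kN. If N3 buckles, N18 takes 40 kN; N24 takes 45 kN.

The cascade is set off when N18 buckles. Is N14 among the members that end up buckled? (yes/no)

Round 1 — N18 buckles (initial).
  N23: +35 → 35 < 60
  N24: +85 → 85 ≥ 70
  N3: +60 → 60 < 120
Round 2 — N24 buckles.
  N21: +40 → 40 ≥ 30
  N23: +80 → 115 ≥ 60
Round 3 — N21, N23 buckle.
  N14: +30 → 30 < 70
  N25: +95 → 95 < 110
  N3: +70 → 130 ≥ 120
Round 4 — N3 buckles.
No further bucklings.

no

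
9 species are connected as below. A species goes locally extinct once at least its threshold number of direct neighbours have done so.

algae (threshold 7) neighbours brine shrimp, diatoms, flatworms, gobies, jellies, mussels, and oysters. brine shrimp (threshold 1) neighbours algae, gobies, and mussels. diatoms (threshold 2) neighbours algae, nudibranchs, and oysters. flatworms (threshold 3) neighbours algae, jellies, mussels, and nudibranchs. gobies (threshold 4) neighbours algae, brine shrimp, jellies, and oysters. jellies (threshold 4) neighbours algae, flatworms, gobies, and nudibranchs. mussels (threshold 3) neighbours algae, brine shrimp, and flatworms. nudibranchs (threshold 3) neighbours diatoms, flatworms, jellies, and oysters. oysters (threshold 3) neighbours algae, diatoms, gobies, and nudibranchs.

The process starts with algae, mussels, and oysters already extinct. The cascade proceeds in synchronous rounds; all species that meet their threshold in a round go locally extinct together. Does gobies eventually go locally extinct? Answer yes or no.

no

Round 1 — algae, mussels, oysters go locally extinct (initial).
Round 2 — checking thresholds:
  brine shrimp: 2 of 3 neighbours ≥ 1, goes locally extinct.
  diatoms: 2 of 3 neighbours ≥ 2, goes locally extinct.
  flatworms: 2 of 4 neighbours < 3, holds.
  gobies: 2 of 4 neighbours < 4, holds.
  jellies: 1 of 4 neighbours < 4, holds.
  nudibranchs: 1 of 4 neighbours < 3, holds.
Round 3 — no new extinctions; cascade stops.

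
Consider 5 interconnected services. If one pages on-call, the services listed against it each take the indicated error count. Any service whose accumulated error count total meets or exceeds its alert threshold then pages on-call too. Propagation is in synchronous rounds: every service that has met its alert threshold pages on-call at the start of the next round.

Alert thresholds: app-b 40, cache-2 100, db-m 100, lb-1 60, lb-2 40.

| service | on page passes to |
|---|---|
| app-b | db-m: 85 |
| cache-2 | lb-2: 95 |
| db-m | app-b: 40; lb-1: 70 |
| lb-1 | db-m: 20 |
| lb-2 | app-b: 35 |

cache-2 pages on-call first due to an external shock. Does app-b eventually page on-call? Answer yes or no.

no

Round 1 — cache-2 pages on-call (initial).
  lb-2: +95 → 95 ≥ 40
Round 2 — lb-2 pages on-call.
  app-b: +35 → 35 < 40
No further pages.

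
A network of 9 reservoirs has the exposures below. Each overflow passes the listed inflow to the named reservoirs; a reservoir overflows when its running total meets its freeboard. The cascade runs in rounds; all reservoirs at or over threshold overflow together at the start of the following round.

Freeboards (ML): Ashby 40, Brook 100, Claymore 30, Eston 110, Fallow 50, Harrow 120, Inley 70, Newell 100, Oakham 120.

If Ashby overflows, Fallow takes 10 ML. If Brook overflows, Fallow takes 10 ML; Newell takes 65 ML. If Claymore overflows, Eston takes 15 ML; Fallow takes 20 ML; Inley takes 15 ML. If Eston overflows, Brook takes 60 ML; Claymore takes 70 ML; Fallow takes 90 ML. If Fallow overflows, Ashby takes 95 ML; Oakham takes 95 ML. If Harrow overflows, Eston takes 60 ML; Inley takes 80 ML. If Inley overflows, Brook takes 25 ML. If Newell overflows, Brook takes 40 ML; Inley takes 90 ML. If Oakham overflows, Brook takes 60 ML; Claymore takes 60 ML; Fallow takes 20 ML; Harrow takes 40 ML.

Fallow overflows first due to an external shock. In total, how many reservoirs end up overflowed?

Round 1 — Fallow overflows (initial).
  Ashby: +95 → 95 ≥ 40
  Oakham: +95 → 95 < 120
Round 2 — Ashby overflows.
No further overflows.

2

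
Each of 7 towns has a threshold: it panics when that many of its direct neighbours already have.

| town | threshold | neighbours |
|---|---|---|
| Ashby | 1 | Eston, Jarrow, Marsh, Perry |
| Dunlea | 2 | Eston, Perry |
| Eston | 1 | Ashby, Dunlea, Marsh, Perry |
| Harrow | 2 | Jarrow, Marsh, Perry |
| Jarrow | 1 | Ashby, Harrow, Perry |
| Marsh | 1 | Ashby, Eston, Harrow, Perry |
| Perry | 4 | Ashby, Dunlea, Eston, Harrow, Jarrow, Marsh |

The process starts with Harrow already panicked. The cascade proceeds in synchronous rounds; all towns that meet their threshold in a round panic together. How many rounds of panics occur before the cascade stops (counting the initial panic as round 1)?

Round 1 — Harrow panics (initial).
Round 2 — checking thresholds:
  Jarrow: 1 of 3 neighbours ≥ 1, panics.
  Marsh: 1 of 4 neighbours ≥ 1, panics.
  Perry: 1 of 6 neighbours < 4, not yet.
Round 3 — checking thresholds:
  Ashby: 2 of 4 neighbours ≥ 1, panics.
  Eston: 1 of 4 neighbours ≥ 1, panics.
  Perry: 3 of 6 neighbours < 4, not yet.
Round 4 — checking thresholds:
  Dunlea: 1 of 2 neighbours < 2, not yet.
  Perry: 5 of 6 neighbours ≥ 4, panics.
Round 5 — checking thresholds:
  Dunlea: 2 of 2 neighbours ≥ 2, panics.
Round 6 — no new panics; cascade stops.

5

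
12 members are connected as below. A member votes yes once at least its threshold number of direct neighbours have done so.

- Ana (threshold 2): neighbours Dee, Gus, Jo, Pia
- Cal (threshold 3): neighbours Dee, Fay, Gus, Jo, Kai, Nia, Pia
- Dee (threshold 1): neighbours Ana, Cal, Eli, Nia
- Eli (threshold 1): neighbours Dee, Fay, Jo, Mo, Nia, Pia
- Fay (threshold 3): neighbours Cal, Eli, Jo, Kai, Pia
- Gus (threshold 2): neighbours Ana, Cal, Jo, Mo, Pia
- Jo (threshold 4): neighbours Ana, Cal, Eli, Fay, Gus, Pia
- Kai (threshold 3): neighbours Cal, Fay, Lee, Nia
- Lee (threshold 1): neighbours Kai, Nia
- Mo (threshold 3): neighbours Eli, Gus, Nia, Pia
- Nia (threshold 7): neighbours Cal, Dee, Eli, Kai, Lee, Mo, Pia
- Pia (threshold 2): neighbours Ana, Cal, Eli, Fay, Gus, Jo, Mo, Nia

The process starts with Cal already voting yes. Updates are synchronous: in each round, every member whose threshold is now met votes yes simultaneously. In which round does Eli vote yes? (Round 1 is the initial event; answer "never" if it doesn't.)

3

Round 1 — Cal votes yes (initial).
Round 2 — checking thresholds:
  Dee: 1 of 4 neighbours ≥ 1, votes yes.
  Fay: 1 of 5 neighbours < 3, below threshold.
  Gus: 1 of 5 neighbours < 2, below threshold.
  Jo: 1 of 6 neighbours < 4, below threshold.
  Kai: 1 of 4 neighbours < 3, below threshold.
  Nia: 1 of 7 neighbours < 7, below threshold.
  Pia: 1 of 8 neighbours < 2, below threshold.
Round 3 — checking thresholds:
  Ana: 1 of 4 neighbours < 2, below threshold.
  Eli: 1 of 6 neighbours ≥ 1, votes yes.
  Fay: 1 of 5 neighbours < 3, below threshold.
  Gus: 1 of 5 neighbours < 2, below threshold.
  Jo: 1 of 6 neighbours < 4, below threshold.
  Kai: 1 of 4 neighbours < 3, below threshold.
  Nia: 2 of 7 neighbours < 7, below threshold.
  Pia: 1 of 8 neighbours < 2, below threshold.
Round 4 — checking thresholds:
  Ana: 1 of 4 neighbours < 2, below threshold.
  Fay: 2 of 5 neighbours < 3, below threshold.
  Gus: 1 of 5 neighbours < 2, below threshold.
  Jo: 2 of 6 neighbours < 4, below threshold.
  Kai: 1 of 4 neighbours < 3, below threshold.
  Mo: 1 of 4 neighbours < 3, below threshold.
  Nia: 3 of 7 neighbours < 7, below threshold.
  Pia: 2 of 8 neighbours ≥ 2, votes yes.
Round 5 — checking thresholds:
  Ana: 2 of 4 neighbours ≥ 2, votes yes.
  Fay: 3 of 5 neighbours ≥ 3, votes yes.
  Gus: 2 of 5 neighbours ≥ 2, votes yes.
  Jo: 3 of 6 neighbours < 4, below threshold.
  Kai: 1 of 4 neighbours < 3, below threshold.
  Mo: 2 of 4 neighbours < 3, below threshold.
  Nia: 4 of 7 neighbours < 7, below threshold.
Round 6 — checking thresholds:
  Jo: 6 of 6 neighbours ≥ 4, votes yes.
  Kai: 2 of 4 neighbours < 3, below threshold.
  Mo: 3 of 4 neighbours ≥ 3, votes yes.
  Nia: 4 of 7 neighbours < 7, below threshold.
Round 7 — no new yes votes; cascade stops.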